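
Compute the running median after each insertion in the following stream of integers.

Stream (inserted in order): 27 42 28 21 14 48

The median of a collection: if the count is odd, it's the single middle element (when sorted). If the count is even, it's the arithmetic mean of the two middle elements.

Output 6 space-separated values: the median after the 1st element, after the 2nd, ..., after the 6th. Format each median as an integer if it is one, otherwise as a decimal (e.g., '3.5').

Step 1: insert 27 -> lo=[27] (size 1, max 27) hi=[] (size 0) -> median=27
Step 2: insert 42 -> lo=[27] (size 1, max 27) hi=[42] (size 1, min 42) -> median=34.5
Step 3: insert 28 -> lo=[27, 28] (size 2, max 28) hi=[42] (size 1, min 42) -> median=28
Step 4: insert 21 -> lo=[21, 27] (size 2, max 27) hi=[28, 42] (size 2, min 28) -> median=27.5
Step 5: insert 14 -> lo=[14, 21, 27] (size 3, max 27) hi=[28, 42] (size 2, min 28) -> median=27
Step 6: insert 48 -> lo=[14, 21, 27] (size 3, max 27) hi=[28, 42, 48] (size 3, min 28) -> median=27.5

Answer: 27 34.5 28 27.5 27 27.5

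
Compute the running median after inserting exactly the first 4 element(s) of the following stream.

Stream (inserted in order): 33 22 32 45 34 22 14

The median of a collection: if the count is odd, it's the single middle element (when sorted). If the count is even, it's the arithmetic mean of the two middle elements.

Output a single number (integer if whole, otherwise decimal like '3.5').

Answer: 32.5

Derivation:
Step 1: insert 33 -> lo=[33] (size 1, max 33) hi=[] (size 0) -> median=33
Step 2: insert 22 -> lo=[22] (size 1, max 22) hi=[33] (size 1, min 33) -> median=27.5
Step 3: insert 32 -> lo=[22, 32] (size 2, max 32) hi=[33] (size 1, min 33) -> median=32
Step 4: insert 45 -> lo=[22, 32] (size 2, max 32) hi=[33, 45] (size 2, min 33) -> median=32.5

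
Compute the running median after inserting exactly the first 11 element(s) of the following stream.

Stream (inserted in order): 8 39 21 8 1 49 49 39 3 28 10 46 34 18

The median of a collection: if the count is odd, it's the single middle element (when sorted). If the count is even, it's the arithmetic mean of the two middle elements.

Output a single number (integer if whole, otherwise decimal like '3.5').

Step 1: insert 8 -> lo=[8] (size 1, max 8) hi=[] (size 0) -> median=8
Step 2: insert 39 -> lo=[8] (size 1, max 8) hi=[39] (size 1, min 39) -> median=23.5
Step 3: insert 21 -> lo=[8, 21] (size 2, max 21) hi=[39] (size 1, min 39) -> median=21
Step 4: insert 8 -> lo=[8, 8] (size 2, max 8) hi=[21, 39] (size 2, min 21) -> median=14.5
Step 5: insert 1 -> lo=[1, 8, 8] (size 3, max 8) hi=[21, 39] (size 2, min 21) -> median=8
Step 6: insert 49 -> lo=[1, 8, 8] (size 3, max 8) hi=[21, 39, 49] (size 3, min 21) -> median=14.5
Step 7: insert 49 -> lo=[1, 8, 8, 21] (size 4, max 21) hi=[39, 49, 49] (size 3, min 39) -> median=21
Step 8: insert 39 -> lo=[1, 8, 8, 21] (size 4, max 21) hi=[39, 39, 49, 49] (size 4, min 39) -> median=30
Step 9: insert 3 -> lo=[1, 3, 8, 8, 21] (size 5, max 21) hi=[39, 39, 49, 49] (size 4, min 39) -> median=21
Step 10: insert 28 -> lo=[1, 3, 8, 8, 21] (size 5, max 21) hi=[28, 39, 39, 49, 49] (size 5, min 28) -> median=24.5
Step 11: insert 10 -> lo=[1, 3, 8, 8, 10, 21] (size 6, max 21) hi=[28, 39, 39, 49, 49] (size 5, min 28) -> median=21

Answer: 21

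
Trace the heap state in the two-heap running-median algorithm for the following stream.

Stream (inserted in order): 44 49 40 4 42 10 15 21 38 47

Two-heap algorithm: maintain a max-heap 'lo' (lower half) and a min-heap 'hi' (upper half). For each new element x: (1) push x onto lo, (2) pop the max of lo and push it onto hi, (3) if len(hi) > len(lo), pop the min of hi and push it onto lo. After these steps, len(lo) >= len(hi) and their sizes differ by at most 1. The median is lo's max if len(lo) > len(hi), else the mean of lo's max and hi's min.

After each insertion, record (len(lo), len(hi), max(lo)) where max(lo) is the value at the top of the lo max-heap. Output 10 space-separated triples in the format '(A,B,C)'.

Answer: (1,0,44) (1,1,44) (2,1,44) (2,2,40) (3,2,42) (3,3,40) (4,3,40) (4,4,21) (5,4,38) (5,5,38)

Derivation:
Step 1: insert 44 -> lo=[44] hi=[] -> (len(lo)=1, len(hi)=0, max(lo)=44)
Step 2: insert 49 -> lo=[44] hi=[49] -> (len(lo)=1, len(hi)=1, max(lo)=44)
Step 3: insert 40 -> lo=[40, 44] hi=[49] -> (len(lo)=2, len(hi)=1, max(lo)=44)
Step 4: insert 4 -> lo=[4, 40] hi=[44, 49] -> (len(lo)=2, len(hi)=2, max(lo)=40)
Step 5: insert 42 -> lo=[4, 40, 42] hi=[44, 49] -> (len(lo)=3, len(hi)=2, max(lo)=42)
Step 6: insert 10 -> lo=[4, 10, 40] hi=[42, 44, 49] -> (len(lo)=3, len(hi)=3, max(lo)=40)
Step 7: insert 15 -> lo=[4, 10, 15, 40] hi=[42, 44, 49] -> (len(lo)=4, len(hi)=3, max(lo)=40)
Step 8: insert 21 -> lo=[4, 10, 15, 21] hi=[40, 42, 44, 49] -> (len(lo)=4, len(hi)=4, max(lo)=21)
Step 9: insert 38 -> lo=[4, 10, 15, 21, 38] hi=[40, 42, 44, 49] -> (len(lo)=5, len(hi)=4, max(lo)=38)
Step 10: insert 47 -> lo=[4, 10, 15, 21, 38] hi=[40, 42, 44, 47, 49] -> (len(lo)=5, len(hi)=5, max(lo)=38)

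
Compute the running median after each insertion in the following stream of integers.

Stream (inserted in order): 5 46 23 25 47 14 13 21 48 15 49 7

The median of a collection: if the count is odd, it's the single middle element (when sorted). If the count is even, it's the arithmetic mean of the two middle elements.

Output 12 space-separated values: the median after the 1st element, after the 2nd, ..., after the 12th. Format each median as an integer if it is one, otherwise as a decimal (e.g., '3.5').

Answer: 5 25.5 23 24 25 24 23 22 23 22 23 22

Derivation:
Step 1: insert 5 -> lo=[5] (size 1, max 5) hi=[] (size 0) -> median=5
Step 2: insert 46 -> lo=[5] (size 1, max 5) hi=[46] (size 1, min 46) -> median=25.5
Step 3: insert 23 -> lo=[5, 23] (size 2, max 23) hi=[46] (size 1, min 46) -> median=23
Step 4: insert 25 -> lo=[5, 23] (size 2, max 23) hi=[25, 46] (size 2, min 25) -> median=24
Step 5: insert 47 -> lo=[5, 23, 25] (size 3, max 25) hi=[46, 47] (size 2, min 46) -> median=25
Step 6: insert 14 -> lo=[5, 14, 23] (size 3, max 23) hi=[25, 46, 47] (size 3, min 25) -> median=24
Step 7: insert 13 -> lo=[5, 13, 14, 23] (size 4, max 23) hi=[25, 46, 47] (size 3, min 25) -> median=23
Step 8: insert 21 -> lo=[5, 13, 14, 21] (size 4, max 21) hi=[23, 25, 46, 47] (size 4, min 23) -> median=22
Step 9: insert 48 -> lo=[5, 13, 14, 21, 23] (size 5, max 23) hi=[25, 46, 47, 48] (size 4, min 25) -> median=23
Step 10: insert 15 -> lo=[5, 13, 14, 15, 21] (size 5, max 21) hi=[23, 25, 46, 47, 48] (size 5, min 23) -> median=22
Step 11: insert 49 -> lo=[5, 13, 14, 15, 21, 23] (size 6, max 23) hi=[25, 46, 47, 48, 49] (size 5, min 25) -> median=23
Step 12: insert 7 -> lo=[5, 7, 13, 14, 15, 21] (size 6, max 21) hi=[23, 25, 46, 47, 48, 49] (size 6, min 23) -> median=22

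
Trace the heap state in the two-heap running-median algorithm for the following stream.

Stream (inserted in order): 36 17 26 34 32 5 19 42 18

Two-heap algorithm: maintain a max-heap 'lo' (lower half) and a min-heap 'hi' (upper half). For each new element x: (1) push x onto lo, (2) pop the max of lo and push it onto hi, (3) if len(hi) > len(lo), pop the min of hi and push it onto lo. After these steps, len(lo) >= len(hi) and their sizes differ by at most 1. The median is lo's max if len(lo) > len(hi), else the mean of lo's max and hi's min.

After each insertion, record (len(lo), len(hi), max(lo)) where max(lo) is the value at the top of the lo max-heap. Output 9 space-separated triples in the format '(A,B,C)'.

Answer: (1,0,36) (1,1,17) (2,1,26) (2,2,26) (3,2,32) (3,3,26) (4,3,26) (4,4,26) (5,4,26)

Derivation:
Step 1: insert 36 -> lo=[36] hi=[] -> (len(lo)=1, len(hi)=0, max(lo)=36)
Step 2: insert 17 -> lo=[17] hi=[36] -> (len(lo)=1, len(hi)=1, max(lo)=17)
Step 3: insert 26 -> lo=[17, 26] hi=[36] -> (len(lo)=2, len(hi)=1, max(lo)=26)
Step 4: insert 34 -> lo=[17, 26] hi=[34, 36] -> (len(lo)=2, len(hi)=2, max(lo)=26)
Step 5: insert 32 -> lo=[17, 26, 32] hi=[34, 36] -> (len(lo)=3, len(hi)=2, max(lo)=32)
Step 6: insert 5 -> lo=[5, 17, 26] hi=[32, 34, 36] -> (len(lo)=3, len(hi)=3, max(lo)=26)
Step 7: insert 19 -> lo=[5, 17, 19, 26] hi=[32, 34, 36] -> (len(lo)=4, len(hi)=3, max(lo)=26)
Step 8: insert 42 -> lo=[5, 17, 19, 26] hi=[32, 34, 36, 42] -> (len(lo)=4, len(hi)=4, max(lo)=26)
Step 9: insert 18 -> lo=[5, 17, 18, 19, 26] hi=[32, 34, 36, 42] -> (len(lo)=5, len(hi)=4, max(lo)=26)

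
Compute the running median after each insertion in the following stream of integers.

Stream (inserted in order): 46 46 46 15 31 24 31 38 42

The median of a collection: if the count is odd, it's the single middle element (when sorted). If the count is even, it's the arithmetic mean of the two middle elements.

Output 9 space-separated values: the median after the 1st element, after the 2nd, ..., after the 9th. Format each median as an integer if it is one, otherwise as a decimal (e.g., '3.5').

Step 1: insert 46 -> lo=[46] (size 1, max 46) hi=[] (size 0) -> median=46
Step 2: insert 46 -> lo=[46] (size 1, max 46) hi=[46] (size 1, min 46) -> median=46
Step 3: insert 46 -> lo=[46, 46] (size 2, max 46) hi=[46] (size 1, min 46) -> median=46
Step 4: insert 15 -> lo=[15, 46] (size 2, max 46) hi=[46, 46] (size 2, min 46) -> median=46
Step 5: insert 31 -> lo=[15, 31, 46] (size 3, max 46) hi=[46, 46] (size 2, min 46) -> median=46
Step 6: insert 24 -> lo=[15, 24, 31] (size 3, max 31) hi=[46, 46, 46] (size 3, min 46) -> median=38.5
Step 7: insert 31 -> lo=[15, 24, 31, 31] (size 4, max 31) hi=[46, 46, 46] (size 3, min 46) -> median=31
Step 8: insert 38 -> lo=[15, 24, 31, 31] (size 4, max 31) hi=[38, 46, 46, 46] (size 4, min 38) -> median=34.5
Step 9: insert 42 -> lo=[15, 24, 31, 31, 38] (size 5, max 38) hi=[42, 46, 46, 46] (size 4, min 42) -> median=38

Answer: 46 46 46 46 46 38.5 31 34.5 38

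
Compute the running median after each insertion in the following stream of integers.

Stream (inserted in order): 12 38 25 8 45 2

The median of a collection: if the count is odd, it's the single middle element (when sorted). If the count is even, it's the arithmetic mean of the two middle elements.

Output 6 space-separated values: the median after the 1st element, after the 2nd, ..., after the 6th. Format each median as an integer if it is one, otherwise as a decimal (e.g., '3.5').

Answer: 12 25 25 18.5 25 18.5

Derivation:
Step 1: insert 12 -> lo=[12] (size 1, max 12) hi=[] (size 0) -> median=12
Step 2: insert 38 -> lo=[12] (size 1, max 12) hi=[38] (size 1, min 38) -> median=25
Step 3: insert 25 -> lo=[12, 25] (size 2, max 25) hi=[38] (size 1, min 38) -> median=25
Step 4: insert 8 -> lo=[8, 12] (size 2, max 12) hi=[25, 38] (size 2, min 25) -> median=18.5
Step 5: insert 45 -> lo=[8, 12, 25] (size 3, max 25) hi=[38, 45] (size 2, min 38) -> median=25
Step 6: insert 2 -> lo=[2, 8, 12] (size 3, max 12) hi=[25, 38, 45] (size 3, min 25) -> median=18.5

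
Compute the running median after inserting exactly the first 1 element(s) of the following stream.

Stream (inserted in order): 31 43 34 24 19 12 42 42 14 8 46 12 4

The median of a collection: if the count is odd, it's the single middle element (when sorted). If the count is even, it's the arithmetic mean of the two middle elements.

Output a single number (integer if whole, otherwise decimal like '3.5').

Step 1: insert 31 -> lo=[31] (size 1, max 31) hi=[] (size 0) -> median=31

Answer: 31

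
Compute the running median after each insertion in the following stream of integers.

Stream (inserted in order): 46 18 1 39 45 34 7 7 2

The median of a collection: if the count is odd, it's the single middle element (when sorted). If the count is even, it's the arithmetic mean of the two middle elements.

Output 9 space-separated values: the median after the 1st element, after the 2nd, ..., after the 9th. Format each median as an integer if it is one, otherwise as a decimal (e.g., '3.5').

Answer: 46 32 18 28.5 39 36.5 34 26 18

Derivation:
Step 1: insert 46 -> lo=[46] (size 1, max 46) hi=[] (size 0) -> median=46
Step 2: insert 18 -> lo=[18] (size 1, max 18) hi=[46] (size 1, min 46) -> median=32
Step 3: insert 1 -> lo=[1, 18] (size 2, max 18) hi=[46] (size 1, min 46) -> median=18
Step 4: insert 39 -> lo=[1, 18] (size 2, max 18) hi=[39, 46] (size 2, min 39) -> median=28.5
Step 5: insert 45 -> lo=[1, 18, 39] (size 3, max 39) hi=[45, 46] (size 2, min 45) -> median=39
Step 6: insert 34 -> lo=[1, 18, 34] (size 3, max 34) hi=[39, 45, 46] (size 3, min 39) -> median=36.5
Step 7: insert 7 -> lo=[1, 7, 18, 34] (size 4, max 34) hi=[39, 45, 46] (size 3, min 39) -> median=34
Step 8: insert 7 -> lo=[1, 7, 7, 18] (size 4, max 18) hi=[34, 39, 45, 46] (size 4, min 34) -> median=26
Step 9: insert 2 -> lo=[1, 2, 7, 7, 18] (size 5, max 18) hi=[34, 39, 45, 46] (size 4, min 34) -> median=18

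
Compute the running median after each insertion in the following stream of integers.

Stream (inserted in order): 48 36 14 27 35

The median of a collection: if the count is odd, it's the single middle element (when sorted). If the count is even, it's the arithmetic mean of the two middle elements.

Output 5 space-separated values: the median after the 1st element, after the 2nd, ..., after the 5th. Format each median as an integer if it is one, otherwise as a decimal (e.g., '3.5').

Step 1: insert 48 -> lo=[48] (size 1, max 48) hi=[] (size 0) -> median=48
Step 2: insert 36 -> lo=[36] (size 1, max 36) hi=[48] (size 1, min 48) -> median=42
Step 3: insert 14 -> lo=[14, 36] (size 2, max 36) hi=[48] (size 1, min 48) -> median=36
Step 4: insert 27 -> lo=[14, 27] (size 2, max 27) hi=[36, 48] (size 2, min 36) -> median=31.5
Step 5: insert 35 -> lo=[14, 27, 35] (size 3, max 35) hi=[36, 48] (size 2, min 36) -> median=35

Answer: 48 42 36 31.5 35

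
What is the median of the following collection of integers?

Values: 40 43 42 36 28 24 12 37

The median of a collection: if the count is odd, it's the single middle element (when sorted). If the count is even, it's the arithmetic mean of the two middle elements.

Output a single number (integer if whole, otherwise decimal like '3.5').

Answer: 36.5

Derivation:
Step 1: insert 40 -> lo=[40] (size 1, max 40) hi=[] (size 0) -> median=40
Step 2: insert 43 -> lo=[40] (size 1, max 40) hi=[43] (size 1, min 43) -> median=41.5
Step 3: insert 42 -> lo=[40, 42] (size 2, max 42) hi=[43] (size 1, min 43) -> median=42
Step 4: insert 36 -> lo=[36, 40] (size 2, max 40) hi=[42, 43] (size 2, min 42) -> median=41
Step 5: insert 28 -> lo=[28, 36, 40] (size 3, max 40) hi=[42, 43] (size 2, min 42) -> median=40
Step 6: insert 24 -> lo=[24, 28, 36] (size 3, max 36) hi=[40, 42, 43] (size 3, min 40) -> median=38
Step 7: insert 12 -> lo=[12, 24, 28, 36] (size 4, max 36) hi=[40, 42, 43] (size 3, min 40) -> median=36
Step 8: insert 37 -> lo=[12, 24, 28, 36] (size 4, max 36) hi=[37, 40, 42, 43] (size 4, min 37) -> median=36.5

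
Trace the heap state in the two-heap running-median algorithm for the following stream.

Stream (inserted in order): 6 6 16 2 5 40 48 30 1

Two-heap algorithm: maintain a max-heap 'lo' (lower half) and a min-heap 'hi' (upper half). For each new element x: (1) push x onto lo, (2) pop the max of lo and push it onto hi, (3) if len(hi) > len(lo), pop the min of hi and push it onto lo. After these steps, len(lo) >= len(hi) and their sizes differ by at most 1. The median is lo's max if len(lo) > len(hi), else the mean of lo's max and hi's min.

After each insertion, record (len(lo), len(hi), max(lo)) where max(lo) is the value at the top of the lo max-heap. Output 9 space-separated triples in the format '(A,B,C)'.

Answer: (1,0,6) (1,1,6) (2,1,6) (2,2,6) (3,2,6) (3,3,6) (4,3,6) (4,4,6) (5,4,6)

Derivation:
Step 1: insert 6 -> lo=[6] hi=[] -> (len(lo)=1, len(hi)=0, max(lo)=6)
Step 2: insert 6 -> lo=[6] hi=[6] -> (len(lo)=1, len(hi)=1, max(lo)=6)
Step 3: insert 16 -> lo=[6, 6] hi=[16] -> (len(lo)=2, len(hi)=1, max(lo)=6)
Step 4: insert 2 -> lo=[2, 6] hi=[6, 16] -> (len(lo)=2, len(hi)=2, max(lo)=6)
Step 5: insert 5 -> lo=[2, 5, 6] hi=[6, 16] -> (len(lo)=3, len(hi)=2, max(lo)=6)
Step 6: insert 40 -> lo=[2, 5, 6] hi=[6, 16, 40] -> (len(lo)=3, len(hi)=3, max(lo)=6)
Step 7: insert 48 -> lo=[2, 5, 6, 6] hi=[16, 40, 48] -> (len(lo)=4, len(hi)=3, max(lo)=6)
Step 8: insert 30 -> lo=[2, 5, 6, 6] hi=[16, 30, 40, 48] -> (len(lo)=4, len(hi)=4, max(lo)=6)
Step 9: insert 1 -> lo=[1, 2, 5, 6, 6] hi=[16, 30, 40, 48] -> (len(lo)=5, len(hi)=4, max(lo)=6)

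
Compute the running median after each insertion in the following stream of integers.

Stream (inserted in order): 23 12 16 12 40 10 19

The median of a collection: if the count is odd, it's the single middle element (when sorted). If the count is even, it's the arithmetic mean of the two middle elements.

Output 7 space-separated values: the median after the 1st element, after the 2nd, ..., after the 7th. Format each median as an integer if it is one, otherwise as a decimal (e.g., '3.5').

Step 1: insert 23 -> lo=[23] (size 1, max 23) hi=[] (size 0) -> median=23
Step 2: insert 12 -> lo=[12] (size 1, max 12) hi=[23] (size 1, min 23) -> median=17.5
Step 3: insert 16 -> lo=[12, 16] (size 2, max 16) hi=[23] (size 1, min 23) -> median=16
Step 4: insert 12 -> lo=[12, 12] (size 2, max 12) hi=[16, 23] (size 2, min 16) -> median=14
Step 5: insert 40 -> lo=[12, 12, 16] (size 3, max 16) hi=[23, 40] (size 2, min 23) -> median=16
Step 6: insert 10 -> lo=[10, 12, 12] (size 3, max 12) hi=[16, 23, 40] (size 3, min 16) -> median=14
Step 7: insert 19 -> lo=[10, 12, 12, 16] (size 4, max 16) hi=[19, 23, 40] (size 3, min 19) -> median=16

Answer: 23 17.5 16 14 16 14 16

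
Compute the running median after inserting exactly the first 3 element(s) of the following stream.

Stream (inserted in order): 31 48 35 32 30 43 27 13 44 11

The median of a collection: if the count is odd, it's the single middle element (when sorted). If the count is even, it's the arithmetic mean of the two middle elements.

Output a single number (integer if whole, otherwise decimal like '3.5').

Answer: 35

Derivation:
Step 1: insert 31 -> lo=[31] (size 1, max 31) hi=[] (size 0) -> median=31
Step 2: insert 48 -> lo=[31] (size 1, max 31) hi=[48] (size 1, min 48) -> median=39.5
Step 3: insert 35 -> lo=[31, 35] (size 2, max 35) hi=[48] (size 1, min 48) -> median=35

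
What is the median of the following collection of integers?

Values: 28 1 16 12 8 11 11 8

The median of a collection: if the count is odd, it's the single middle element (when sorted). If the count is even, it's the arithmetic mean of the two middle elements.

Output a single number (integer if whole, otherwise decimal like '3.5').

Step 1: insert 28 -> lo=[28] (size 1, max 28) hi=[] (size 0) -> median=28
Step 2: insert 1 -> lo=[1] (size 1, max 1) hi=[28] (size 1, min 28) -> median=14.5
Step 3: insert 16 -> lo=[1, 16] (size 2, max 16) hi=[28] (size 1, min 28) -> median=16
Step 4: insert 12 -> lo=[1, 12] (size 2, max 12) hi=[16, 28] (size 2, min 16) -> median=14
Step 5: insert 8 -> lo=[1, 8, 12] (size 3, max 12) hi=[16, 28] (size 2, min 16) -> median=12
Step 6: insert 11 -> lo=[1, 8, 11] (size 3, max 11) hi=[12, 16, 28] (size 3, min 12) -> median=11.5
Step 7: insert 11 -> lo=[1, 8, 11, 11] (size 4, max 11) hi=[12, 16, 28] (size 3, min 12) -> median=11
Step 8: insert 8 -> lo=[1, 8, 8, 11] (size 4, max 11) hi=[11, 12, 16, 28] (size 4, min 11) -> median=11

Answer: 11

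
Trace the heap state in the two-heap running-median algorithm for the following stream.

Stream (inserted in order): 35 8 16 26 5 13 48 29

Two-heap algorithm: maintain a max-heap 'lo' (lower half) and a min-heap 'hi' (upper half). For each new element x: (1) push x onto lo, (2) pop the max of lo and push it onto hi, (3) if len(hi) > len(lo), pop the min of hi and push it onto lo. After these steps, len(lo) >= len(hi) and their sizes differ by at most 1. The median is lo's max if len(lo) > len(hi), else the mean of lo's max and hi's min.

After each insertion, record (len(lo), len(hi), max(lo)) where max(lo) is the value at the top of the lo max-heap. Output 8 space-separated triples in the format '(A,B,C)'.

Step 1: insert 35 -> lo=[35] hi=[] -> (len(lo)=1, len(hi)=0, max(lo)=35)
Step 2: insert 8 -> lo=[8] hi=[35] -> (len(lo)=1, len(hi)=1, max(lo)=8)
Step 3: insert 16 -> lo=[8, 16] hi=[35] -> (len(lo)=2, len(hi)=1, max(lo)=16)
Step 4: insert 26 -> lo=[8, 16] hi=[26, 35] -> (len(lo)=2, len(hi)=2, max(lo)=16)
Step 5: insert 5 -> lo=[5, 8, 16] hi=[26, 35] -> (len(lo)=3, len(hi)=2, max(lo)=16)
Step 6: insert 13 -> lo=[5, 8, 13] hi=[16, 26, 35] -> (len(lo)=3, len(hi)=3, max(lo)=13)
Step 7: insert 48 -> lo=[5, 8, 13, 16] hi=[26, 35, 48] -> (len(lo)=4, len(hi)=3, max(lo)=16)
Step 8: insert 29 -> lo=[5, 8, 13, 16] hi=[26, 29, 35, 48] -> (len(lo)=4, len(hi)=4, max(lo)=16)

Answer: (1,0,35) (1,1,8) (2,1,16) (2,2,16) (3,2,16) (3,3,13) (4,3,16) (4,4,16)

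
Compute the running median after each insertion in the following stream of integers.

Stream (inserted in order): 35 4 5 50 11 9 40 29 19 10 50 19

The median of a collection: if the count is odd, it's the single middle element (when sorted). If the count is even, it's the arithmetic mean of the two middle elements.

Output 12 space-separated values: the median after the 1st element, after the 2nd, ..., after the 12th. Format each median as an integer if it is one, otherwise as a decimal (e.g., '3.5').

Step 1: insert 35 -> lo=[35] (size 1, max 35) hi=[] (size 0) -> median=35
Step 2: insert 4 -> lo=[4] (size 1, max 4) hi=[35] (size 1, min 35) -> median=19.5
Step 3: insert 5 -> lo=[4, 5] (size 2, max 5) hi=[35] (size 1, min 35) -> median=5
Step 4: insert 50 -> lo=[4, 5] (size 2, max 5) hi=[35, 50] (size 2, min 35) -> median=20
Step 5: insert 11 -> lo=[4, 5, 11] (size 3, max 11) hi=[35, 50] (size 2, min 35) -> median=11
Step 6: insert 9 -> lo=[4, 5, 9] (size 3, max 9) hi=[11, 35, 50] (size 3, min 11) -> median=10
Step 7: insert 40 -> lo=[4, 5, 9, 11] (size 4, max 11) hi=[35, 40, 50] (size 3, min 35) -> median=11
Step 8: insert 29 -> lo=[4, 5, 9, 11] (size 4, max 11) hi=[29, 35, 40, 50] (size 4, min 29) -> median=20
Step 9: insert 19 -> lo=[4, 5, 9, 11, 19] (size 5, max 19) hi=[29, 35, 40, 50] (size 4, min 29) -> median=19
Step 10: insert 10 -> lo=[4, 5, 9, 10, 11] (size 5, max 11) hi=[19, 29, 35, 40, 50] (size 5, min 19) -> median=15
Step 11: insert 50 -> lo=[4, 5, 9, 10, 11, 19] (size 6, max 19) hi=[29, 35, 40, 50, 50] (size 5, min 29) -> median=19
Step 12: insert 19 -> lo=[4, 5, 9, 10, 11, 19] (size 6, max 19) hi=[19, 29, 35, 40, 50, 50] (size 6, min 19) -> median=19

Answer: 35 19.5 5 20 11 10 11 20 19 15 19 19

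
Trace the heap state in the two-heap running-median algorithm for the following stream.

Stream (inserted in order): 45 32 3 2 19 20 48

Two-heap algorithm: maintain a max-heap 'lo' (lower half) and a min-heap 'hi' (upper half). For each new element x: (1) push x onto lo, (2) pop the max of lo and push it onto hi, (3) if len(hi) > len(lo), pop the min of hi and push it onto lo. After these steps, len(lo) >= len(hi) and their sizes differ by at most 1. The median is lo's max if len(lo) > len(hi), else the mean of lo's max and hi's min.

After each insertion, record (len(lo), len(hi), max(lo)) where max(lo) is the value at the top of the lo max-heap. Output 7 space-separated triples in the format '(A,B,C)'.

Answer: (1,0,45) (1,1,32) (2,1,32) (2,2,3) (3,2,19) (3,3,19) (4,3,20)

Derivation:
Step 1: insert 45 -> lo=[45] hi=[] -> (len(lo)=1, len(hi)=0, max(lo)=45)
Step 2: insert 32 -> lo=[32] hi=[45] -> (len(lo)=1, len(hi)=1, max(lo)=32)
Step 3: insert 3 -> lo=[3, 32] hi=[45] -> (len(lo)=2, len(hi)=1, max(lo)=32)
Step 4: insert 2 -> lo=[2, 3] hi=[32, 45] -> (len(lo)=2, len(hi)=2, max(lo)=3)
Step 5: insert 19 -> lo=[2, 3, 19] hi=[32, 45] -> (len(lo)=3, len(hi)=2, max(lo)=19)
Step 6: insert 20 -> lo=[2, 3, 19] hi=[20, 32, 45] -> (len(lo)=3, len(hi)=3, max(lo)=19)
Step 7: insert 48 -> lo=[2, 3, 19, 20] hi=[32, 45, 48] -> (len(lo)=4, len(hi)=3, max(lo)=20)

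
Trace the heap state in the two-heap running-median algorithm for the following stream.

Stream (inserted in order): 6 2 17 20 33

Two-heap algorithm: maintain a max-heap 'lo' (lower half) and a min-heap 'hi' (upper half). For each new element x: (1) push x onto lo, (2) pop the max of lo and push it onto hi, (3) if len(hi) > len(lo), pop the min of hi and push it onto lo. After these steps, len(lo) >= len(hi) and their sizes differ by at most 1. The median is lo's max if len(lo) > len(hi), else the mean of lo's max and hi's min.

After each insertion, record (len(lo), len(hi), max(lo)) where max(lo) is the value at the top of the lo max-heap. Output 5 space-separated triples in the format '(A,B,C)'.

Answer: (1,0,6) (1,1,2) (2,1,6) (2,2,6) (3,2,17)

Derivation:
Step 1: insert 6 -> lo=[6] hi=[] -> (len(lo)=1, len(hi)=0, max(lo)=6)
Step 2: insert 2 -> lo=[2] hi=[6] -> (len(lo)=1, len(hi)=1, max(lo)=2)
Step 3: insert 17 -> lo=[2, 6] hi=[17] -> (len(lo)=2, len(hi)=1, max(lo)=6)
Step 4: insert 20 -> lo=[2, 6] hi=[17, 20] -> (len(lo)=2, len(hi)=2, max(lo)=6)
Step 5: insert 33 -> lo=[2, 6, 17] hi=[20, 33] -> (len(lo)=3, len(hi)=2, max(lo)=17)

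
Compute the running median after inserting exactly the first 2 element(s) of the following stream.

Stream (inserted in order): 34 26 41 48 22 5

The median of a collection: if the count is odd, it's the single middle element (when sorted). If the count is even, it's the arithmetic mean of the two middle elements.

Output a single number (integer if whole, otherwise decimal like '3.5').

Answer: 30

Derivation:
Step 1: insert 34 -> lo=[34] (size 1, max 34) hi=[] (size 0) -> median=34
Step 2: insert 26 -> lo=[26] (size 1, max 26) hi=[34] (size 1, min 34) -> median=30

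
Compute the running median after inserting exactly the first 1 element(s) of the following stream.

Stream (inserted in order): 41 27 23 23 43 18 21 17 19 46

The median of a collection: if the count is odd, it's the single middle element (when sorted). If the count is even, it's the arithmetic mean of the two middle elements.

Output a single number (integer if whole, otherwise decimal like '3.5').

Answer: 41

Derivation:
Step 1: insert 41 -> lo=[41] (size 1, max 41) hi=[] (size 0) -> median=41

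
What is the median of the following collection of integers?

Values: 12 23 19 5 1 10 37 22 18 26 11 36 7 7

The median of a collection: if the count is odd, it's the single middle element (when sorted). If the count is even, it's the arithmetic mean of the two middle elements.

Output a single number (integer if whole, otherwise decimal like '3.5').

Step 1: insert 12 -> lo=[12] (size 1, max 12) hi=[] (size 0) -> median=12
Step 2: insert 23 -> lo=[12] (size 1, max 12) hi=[23] (size 1, min 23) -> median=17.5
Step 3: insert 19 -> lo=[12, 19] (size 2, max 19) hi=[23] (size 1, min 23) -> median=19
Step 4: insert 5 -> lo=[5, 12] (size 2, max 12) hi=[19, 23] (size 2, min 19) -> median=15.5
Step 5: insert 1 -> lo=[1, 5, 12] (size 3, max 12) hi=[19, 23] (size 2, min 19) -> median=12
Step 6: insert 10 -> lo=[1, 5, 10] (size 3, max 10) hi=[12, 19, 23] (size 3, min 12) -> median=11
Step 7: insert 37 -> lo=[1, 5, 10, 12] (size 4, max 12) hi=[19, 23, 37] (size 3, min 19) -> median=12
Step 8: insert 22 -> lo=[1, 5, 10, 12] (size 4, max 12) hi=[19, 22, 23, 37] (size 4, min 19) -> median=15.5
Step 9: insert 18 -> lo=[1, 5, 10, 12, 18] (size 5, max 18) hi=[19, 22, 23, 37] (size 4, min 19) -> median=18
Step 10: insert 26 -> lo=[1, 5, 10, 12, 18] (size 5, max 18) hi=[19, 22, 23, 26, 37] (size 5, min 19) -> median=18.5
Step 11: insert 11 -> lo=[1, 5, 10, 11, 12, 18] (size 6, max 18) hi=[19, 22, 23, 26, 37] (size 5, min 19) -> median=18
Step 12: insert 36 -> lo=[1, 5, 10, 11, 12, 18] (size 6, max 18) hi=[19, 22, 23, 26, 36, 37] (size 6, min 19) -> median=18.5
Step 13: insert 7 -> lo=[1, 5, 7, 10, 11, 12, 18] (size 7, max 18) hi=[19, 22, 23, 26, 36, 37] (size 6, min 19) -> median=18
Step 14: insert 7 -> lo=[1, 5, 7, 7, 10, 11, 12] (size 7, max 12) hi=[18, 19, 22, 23, 26, 36, 37] (size 7, min 18) -> median=15

Answer: 15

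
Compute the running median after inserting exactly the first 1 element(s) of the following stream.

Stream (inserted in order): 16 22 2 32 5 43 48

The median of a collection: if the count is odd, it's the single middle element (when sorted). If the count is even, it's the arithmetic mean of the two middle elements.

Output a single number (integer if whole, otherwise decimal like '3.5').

Step 1: insert 16 -> lo=[16] (size 1, max 16) hi=[] (size 0) -> median=16

Answer: 16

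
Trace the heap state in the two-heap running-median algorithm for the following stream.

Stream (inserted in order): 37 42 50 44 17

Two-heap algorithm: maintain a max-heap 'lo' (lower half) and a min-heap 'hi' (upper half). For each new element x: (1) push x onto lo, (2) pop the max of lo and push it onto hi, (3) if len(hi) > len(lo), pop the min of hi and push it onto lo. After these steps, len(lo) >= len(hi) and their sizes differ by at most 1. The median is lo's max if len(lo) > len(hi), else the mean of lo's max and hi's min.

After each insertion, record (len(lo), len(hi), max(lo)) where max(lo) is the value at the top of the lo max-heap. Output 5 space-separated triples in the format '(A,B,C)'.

Answer: (1,0,37) (1,1,37) (2,1,42) (2,2,42) (3,2,42)

Derivation:
Step 1: insert 37 -> lo=[37] hi=[] -> (len(lo)=1, len(hi)=0, max(lo)=37)
Step 2: insert 42 -> lo=[37] hi=[42] -> (len(lo)=1, len(hi)=1, max(lo)=37)
Step 3: insert 50 -> lo=[37, 42] hi=[50] -> (len(lo)=2, len(hi)=1, max(lo)=42)
Step 4: insert 44 -> lo=[37, 42] hi=[44, 50] -> (len(lo)=2, len(hi)=2, max(lo)=42)
Step 5: insert 17 -> lo=[17, 37, 42] hi=[44, 50] -> (len(lo)=3, len(hi)=2, max(lo)=42)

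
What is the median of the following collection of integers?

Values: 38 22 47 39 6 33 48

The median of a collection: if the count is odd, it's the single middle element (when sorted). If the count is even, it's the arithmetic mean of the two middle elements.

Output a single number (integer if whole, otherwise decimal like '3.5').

Answer: 38

Derivation:
Step 1: insert 38 -> lo=[38] (size 1, max 38) hi=[] (size 0) -> median=38
Step 2: insert 22 -> lo=[22] (size 1, max 22) hi=[38] (size 1, min 38) -> median=30
Step 3: insert 47 -> lo=[22, 38] (size 2, max 38) hi=[47] (size 1, min 47) -> median=38
Step 4: insert 39 -> lo=[22, 38] (size 2, max 38) hi=[39, 47] (size 2, min 39) -> median=38.5
Step 5: insert 6 -> lo=[6, 22, 38] (size 3, max 38) hi=[39, 47] (size 2, min 39) -> median=38
Step 6: insert 33 -> lo=[6, 22, 33] (size 3, max 33) hi=[38, 39, 47] (size 3, min 38) -> median=35.5
Step 7: insert 48 -> lo=[6, 22, 33, 38] (size 4, max 38) hi=[39, 47, 48] (size 3, min 39) -> median=38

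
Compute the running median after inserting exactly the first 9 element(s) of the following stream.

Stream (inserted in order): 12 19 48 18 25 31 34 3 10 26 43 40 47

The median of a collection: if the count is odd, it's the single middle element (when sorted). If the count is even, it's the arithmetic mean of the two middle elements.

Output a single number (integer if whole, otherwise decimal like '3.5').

Step 1: insert 12 -> lo=[12] (size 1, max 12) hi=[] (size 0) -> median=12
Step 2: insert 19 -> lo=[12] (size 1, max 12) hi=[19] (size 1, min 19) -> median=15.5
Step 3: insert 48 -> lo=[12, 19] (size 2, max 19) hi=[48] (size 1, min 48) -> median=19
Step 4: insert 18 -> lo=[12, 18] (size 2, max 18) hi=[19, 48] (size 2, min 19) -> median=18.5
Step 5: insert 25 -> lo=[12, 18, 19] (size 3, max 19) hi=[25, 48] (size 2, min 25) -> median=19
Step 6: insert 31 -> lo=[12, 18, 19] (size 3, max 19) hi=[25, 31, 48] (size 3, min 25) -> median=22
Step 7: insert 34 -> lo=[12, 18, 19, 25] (size 4, max 25) hi=[31, 34, 48] (size 3, min 31) -> median=25
Step 8: insert 3 -> lo=[3, 12, 18, 19] (size 4, max 19) hi=[25, 31, 34, 48] (size 4, min 25) -> median=22
Step 9: insert 10 -> lo=[3, 10, 12, 18, 19] (size 5, max 19) hi=[25, 31, 34, 48] (size 4, min 25) -> median=19

Answer: 19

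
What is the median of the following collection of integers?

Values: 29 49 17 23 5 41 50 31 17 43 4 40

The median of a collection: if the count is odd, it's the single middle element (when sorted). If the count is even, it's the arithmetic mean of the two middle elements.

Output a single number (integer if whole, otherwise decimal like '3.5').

Answer: 30

Derivation:
Step 1: insert 29 -> lo=[29] (size 1, max 29) hi=[] (size 0) -> median=29
Step 2: insert 49 -> lo=[29] (size 1, max 29) hi=[49] (size 1, min 49) -> median=39
Step 3: insert 17 -> lo=[17, 29] (size 2, max 29) hi=[49] (size 1, min 49) -> median=29
Step 4: insert 23 -> lo=[17, 23] (size 2, max 23) hi=[29, 49] (size 2, min 29) -> median=26
Step 5: insert 5 -> lo=[5, 17, 23] (size 3, max 23) hi=[29, 49] (size 2, min 29) -> median=23
Step 6: insert 41 -> lo=[5, 17, 23] (size 3, max 23) hi=[29, 41, 49] (size 3, min 29) -> median=26
Step 7: insert 50 -> lo=[5, 17, 23, 29] (size 4, max 29) hi=[41, 49, 50] (size 3, min 41) -> median=29
Step 8: insert 31 -> lo=[5, 17, 23, 29] (size 4, max 29) hi=[31, 41, 49, 50] (size 4, min 31) -> median=30
Step 9: insert 17 -> lo=[5, 17, 17, 23, 29] (size 5, max 29) hi=[31, 41, 49, 50] (size 4, min 31) -> median=29
Step 10: insert 43 -> lo=[5, 17, 17, 23, 29] (size 5, max 29) hi=[31, 41, 43, 49, 50] (size 5, min 31) -> median=30
Step 11: insert 4 -> lo=[4, 5, 17, 17, 23, 29] (size 6, max 29) hi=[31, 41, 43, 49, 50] (size 5, min 31) -> median=29
Step 12: insert 40 -> lo=[4, 5, 17, 17, 23, 29] (size 6, max 29) hi=[31, 40, 41, 43, 49, 50] (size 6, min 31) -> median=30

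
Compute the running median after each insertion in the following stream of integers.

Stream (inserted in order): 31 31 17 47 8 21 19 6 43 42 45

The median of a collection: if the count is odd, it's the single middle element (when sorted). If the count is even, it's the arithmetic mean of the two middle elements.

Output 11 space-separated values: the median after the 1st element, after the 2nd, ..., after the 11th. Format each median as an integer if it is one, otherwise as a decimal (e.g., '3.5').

Answer: 31 31 31 31 31 26 21 20 21 26 31

Derivation:
Step 1: insert 31 -> lo=[31] (size 1, max 31) hi=[] (size 0) -> median=31
Step 2: insert 31 -> lo=[31] (size 1, max 31) hi=[31] (size 1, min 31) -> median=31
Step 3: insert 17 -> lo=[17, 31] (size 2, max 31) hi=[31] (size 1, min 31) -> median=31
Step 4: insert 47 -> lo=[17, 31] (size 2, max 31) hi=[31, 47] (size 2, min 31) -> median=31
Step 5: insert 8 -> lo=[8, 17, 31] (size 3, max 31) hi=[31, 47] (size 2, min 31) -> median=31
Step 6: insert 21 -> lo=[8, 17, 21] (size 3, max 21) hi=[31, 31, 47] (size 3, min 31) -> median=26
Step 7: insert 19 -> lo=[8, 17, 19, 21] (size 4, max 21) hi=[31, 31, 47] (size 3, min 31) -> median=21
Step 8: insert 6 -> lo=[6, 8, 17, 19] (size 4, max 19) hi=[21, 31, 31, 47] (size 4, min 21) -> median=20
Step 9: insert 43 -> lo=[6, 8, 17, 19, 21] (size 5, max 21) hi=[31, 31, 43, 47] (size 4, min 31) -> median=21
Step 10: insert 42 -> lo=[6, 8, 17, 19, 21] (size 5, max 21) hi=[31, 31, 42, 43, 47] (size 5, min 31) -> median=26
Step 11: insert 45 -> lo=[6, 8, 17, 19, 21, 31] (size 6, max 31) hi=[31, 42, 43, 45, 47] (size 5, min 31) -> median=31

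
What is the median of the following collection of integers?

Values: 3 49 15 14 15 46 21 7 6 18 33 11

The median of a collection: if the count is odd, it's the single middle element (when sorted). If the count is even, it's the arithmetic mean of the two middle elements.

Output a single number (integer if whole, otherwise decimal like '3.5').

Answer: 15

Derivation:
Step 1: insert 3 -> lo=[3] (size 1, max 3) hi=[] (size 0) -> median=3
Step 2: insert 49 -> lo=[3] (size 1, max 3) hi=[49] (size 1, min 49) -> median=26
Step 3: insert 15 -> lo=[3, 15] (size 2, max 15) hi=[49] (size 1, min 49) -> median=15
Step 4: insert 14 -> lo=[3, 14] (size 2, max 14) hi=[15, 49] (size 2, min 15) -> median=14.5
Step 5: insert 15 -> lo=[3, 14, 15] (size 3, max 15) hi=[15, 49] (size 2, min 15) -> median=15
Step 6: insert 46 -> lo=[3, 14, 15] (size 3, max 15) hi=[15, 46, 49] (size 3, min 15) -> median=15
Step 7: insert 21 -> lo=[3, 14, 15, 15] (size 4, max 15) hi=[21, 46, 49] (size 3, min 21) -> median=15
Step 8: insert 7 -> lo=[3, 7, 14, 15] (size 4, max 15) hi=[15, 21, 46, 49] (size 4, min 15) -> median=15
Step 9: insert 6 -> lo=[3, 6, 7, 14, 15] (size 5, max 15) hi=[15, 21, 46, 49] (size 4, min 15) -> median=15
Step 10: insert 18 -> lo=[3, 6, 7, 14, 15] (size 5, max 15) hi=[15, 18, 21, 46, 49] (size 5, min 15) -> median=15
Step 11: insert 33 -> lo=[3, 6, 7, 14, 15, 15] (size 6, max 15) hi=[18, 21, 33, 46, 49] (size 5, min 18) -> median=15
Step 12: insert 11 -> lo=[3, 6, 7, 11, 14, 15] (size 6, max 15) hi=[15, 18, 21, 33, 46, 49] (size 6, min 15) -> median=15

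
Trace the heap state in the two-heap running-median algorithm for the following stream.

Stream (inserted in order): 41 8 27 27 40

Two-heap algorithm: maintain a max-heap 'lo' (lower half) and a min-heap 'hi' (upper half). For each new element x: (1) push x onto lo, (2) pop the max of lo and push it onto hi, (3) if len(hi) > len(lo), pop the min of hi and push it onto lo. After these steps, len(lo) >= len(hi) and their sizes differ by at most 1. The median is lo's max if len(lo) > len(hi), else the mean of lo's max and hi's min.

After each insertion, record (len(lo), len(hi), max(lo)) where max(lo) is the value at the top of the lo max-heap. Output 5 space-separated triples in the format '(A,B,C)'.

Answer: (1,0,41) (1,1,8) (2,1,27) (2,2,27) (3,2,27)

Derivation:
Step 1: insert 41 -> lo=[41] hi=[] -> (len(lo)=1, len(hi)=0, max(lo)=41)
Step 2: insert 8 -> lo=[8] hi=[41] -> (len(lo)=1, len(hi)=1, max(lo)=8)
Step 3: insert 27 -> lo=[8, 27] hi=[41] -> (len(lo)=2, len(hi)=1, max(lo)=27)
Step 4: insert 27 -> lo=[8, 27] hi=[27, 41] -> (len(lo)=2, len(hi)=2, max(lo)=27)
Step 5: insert 40 -> lo=[8, 27, 27] hi=[40, 41] -> (len(lo)=3, len(hi)=2, max(lo)=27)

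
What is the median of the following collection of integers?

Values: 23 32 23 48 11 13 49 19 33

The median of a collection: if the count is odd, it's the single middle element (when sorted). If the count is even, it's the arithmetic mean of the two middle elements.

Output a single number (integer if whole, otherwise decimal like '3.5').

Step 1: insert 23 -> lo=[23] (size 1, max 23) hi=[] (size 0) -> median=23
Step 2: insert 32 -> lo=[23] (size 1, max 23) hi=[32] (size 1, min 32) -> median=27.5
Step 3: insert 23 -> lo=[23, 23] (size 2, max 23) hi=[32] (size 1, min 32) -> median=23
Step 4: insert 48 -> lo=[23, 23] (size 2, max 23) hi=[32, 48] (size 2, min 32) -> median=27.5
Step 5: insert 11 -> lo=[11, 23, 23] (size 3, max 23) hi=[32, 48] (size 2, min 32) -> median=23
Step 6: insert 13 -> lo=[11, 13, 23] (size 3, max 23) hi=[23, 32, 48] (size 3, min 23) -> median=23
Step 7: insert 49 -> lo=[11, 13, 23, 23] (size 4, max 23) hi=[32, 48, 49] (size 3, min 32) -> median=23
Step 8: insert 19 -> lo=[11, 13, 19, 23] (size 4, max 23) hi=[23, 32, 48, 49] (size 4, min 23) -> median=23
Step 9: insert 33 -> lo=[11, 13, 19, 23, 23] (size 5, max 23) hi=[32, 33, 48, 49] (size 4, min 32) -> median=23

Answer: 23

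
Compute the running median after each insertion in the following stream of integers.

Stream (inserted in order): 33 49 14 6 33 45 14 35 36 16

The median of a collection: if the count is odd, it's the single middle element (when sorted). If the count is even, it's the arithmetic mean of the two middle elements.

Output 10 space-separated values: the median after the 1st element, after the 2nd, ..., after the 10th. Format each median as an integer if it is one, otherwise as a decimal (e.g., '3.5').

Step 1: insert 33 -> lo=[33] (size 1, max 33) hi=[] (size 0) -> median=33
Step 2: insert 49 -> lo=[33] (size 1, max 33) hi=[49] (size 1, min 49) -> median=41
Step 3: insert 14 -> lo=[14, 33] (size 2, max 33) hi=[49] (size 1, min 49) -> median=33
Step 4: insert 6 -> lo=[6, 14] (size 2, max 14) hi=[33, 49] (size 2, min 33) -> median=23.5
Step 5: insert 33 -> lo=[6, 14, 33] (size 3, max 33) hi=[33, 49] (size 2, min 33) -> median=33
Step 6: insert 45 -> lo=[6, 14, 33] (size 3, max 33) hi=[33, 45, 49] (size 3, min 33) -> median=33
Step 7: insert 14 -> lo=[6, 14, 14, 33] (size 4, max 33) hi=[33, 45, 49] (size 3, min 33) -> median=33
Step 8: insert 35 -> lo=[6, 14, 14, 33] (size 4, max 33) hi=[33, 35, 45, 49] (size 4, min 33) -> median=33
Step 9: insert 36 -> lo=[6, 14, 14, 33, 33] (size 5, max 33) hi=[35, 36, 45, 49] (size 4, min 35) -> median=33
Step 10: insert 16 -> lo=[6, 14, 14, 16, 33] (size 5, max 33) hi=[33, 35, 36, 45, 49] (size 5, min 33) -> median=33

Answer: 33 41 33 23.5 33 33 33 33 33 33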